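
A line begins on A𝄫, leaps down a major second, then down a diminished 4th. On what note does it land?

A major second down from Abb is Gbb (letter G, 2 semitones down).
A diminished fourth down from Gbb is Db (letter D, 4 semitones down).

Db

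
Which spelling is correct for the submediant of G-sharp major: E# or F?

Each scale degree takes a distinct letter name. Degree 6 of a scale on G must use the letter E.
E# and F are enharmonically the same pitch, but only E# uses the letter E, so it is the correct spelling here.

E#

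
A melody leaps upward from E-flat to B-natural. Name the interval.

augmented fifth

The letter names run E→B, a span of 4 letter steps, so the interval is some kind of fifth.
Eb to B is 8 semitones. A perfect fifth is 7, so 8 makes it augmented.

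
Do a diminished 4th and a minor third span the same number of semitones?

No

A diminished fourth spans 4 semitones; a minor third spans 3.
The spans differ, so they are not enharmonic equivalents.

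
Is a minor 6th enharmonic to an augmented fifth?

Yes

A minor sixth spans 8 semitones; an augmented fifth spans 8.
They are enharmonically equivalent.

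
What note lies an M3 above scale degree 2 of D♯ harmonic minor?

Scale degree 2 of D# harmonic minor is E#.
A major third (4 semitones) above E# lands on the letter G, giving G##.

G##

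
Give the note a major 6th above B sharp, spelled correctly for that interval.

G##

B up a major sixth is G#, so the target letter is G.
From B#, a major sixth is 9 semitones up: G##.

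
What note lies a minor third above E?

G

A third above E lands on the letter G.
A minor third spans 3 semitones, so E moves to pitch class 7. On the letter G that is G.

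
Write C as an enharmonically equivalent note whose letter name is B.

B#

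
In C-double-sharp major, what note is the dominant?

G##

Degree 5 takes the letter 4 steps above C, which is G.
In major, degree 5 sits 7 semitones above the tonic. C## + 7 semitones is pitch class 9, spelled on G as G##.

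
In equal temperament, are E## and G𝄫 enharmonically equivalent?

No

Two spellings are enharmonically equivalent only if they share a pitch class.
Here E## → 6, Gbb → 5; 5 ≠ 6, so they are not.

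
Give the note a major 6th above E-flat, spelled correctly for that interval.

E up a major sixth is C#, so the target letter is C.
From Eb, a major sixth is 9 semitones up: C.

C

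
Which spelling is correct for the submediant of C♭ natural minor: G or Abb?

Each scale degree takes a distinct letter name. Degree 6 of a scale on C must use the letter A.
Abb and G are enharmonically the same pitch, but only Abb uses the letter A, so it is the correct spelling here.

Abb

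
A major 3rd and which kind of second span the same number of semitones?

doubly augmented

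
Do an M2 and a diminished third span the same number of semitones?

Yes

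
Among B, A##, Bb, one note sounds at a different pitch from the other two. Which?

In 12-tone equal temperament, enharmonic equivalents share a pitch class. B is pitch class 11; A## is pitch class 11; Bb is pitch class 10.
B and A## share pitch class 11, while Bb is pitch class 10.

Bb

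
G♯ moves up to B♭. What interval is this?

Counting letters G–A–B gives a third.
G#→Bb = 2 semitones, 2 narrower than the major third (4), so diminished.

diminished third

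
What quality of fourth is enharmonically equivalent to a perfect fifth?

A perfect fifth spans 7 semitones.
A fourth spanning 7 semitones is doubly augmented (the perfect fourth is 5).

doubly augmented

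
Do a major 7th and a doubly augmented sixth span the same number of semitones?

A major seventh spans 11 semitones; a doubly augmented sixth spans 11.
They are enharmonically equivalent.

Yes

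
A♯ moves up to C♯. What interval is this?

minor third

Counting letters A–B–C gives a third.
A#→C# = 3 semitones, 1 narrower than the major third (4), so minor.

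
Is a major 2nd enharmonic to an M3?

A major second spans 2 semitones; a major third spans 4.
The spans differ, so they are not enharmonic equivalents.

No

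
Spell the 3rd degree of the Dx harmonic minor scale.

F##

Degree 3 takes the letter 2 steps above D, which is F.
In harmonic minor, degree 3 sits 3 semitones above the tonic. D## + 3 semitones is pitch class 7, spelled on F as F##.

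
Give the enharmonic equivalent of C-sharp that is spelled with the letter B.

Plain B sits 2 semitones below C#, so on the letter B the same pitch needs a double sharp: B##.

B##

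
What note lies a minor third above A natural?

C

A third above A lands on the letter C.
A minor third spans 3 semitones, so A moves to pitch class 0. On the letter C that is C.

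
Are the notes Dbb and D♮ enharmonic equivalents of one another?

No

Two spellings are enharmonically equivalent only if they share a pitch class.
Here Dbb → 0, D → 2; 0 ≠ 2, so they are not.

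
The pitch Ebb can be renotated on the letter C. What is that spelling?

C##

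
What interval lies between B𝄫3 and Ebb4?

perfect fourth

The letter names run B→E, a span of 3 letter steps, so the interval is some kind of fourth.
Bbb to Ebb is 5 semitones. A perfect fourth is 5, so 5 makes it perfect.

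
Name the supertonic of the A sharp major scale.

Degree 2 takes the letter 1 step above A, which is B.
In major, degree 2 sits 2 semitones above the tonic. A# + 2 semitones is pitch class 0, spelled on B as B#.

B#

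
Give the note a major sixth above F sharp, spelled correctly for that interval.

A sixth above F lands on the letter D.
A major sixth spans 9 semitones, so F# moves to pitch class 3. On the letter D that is D#.

D#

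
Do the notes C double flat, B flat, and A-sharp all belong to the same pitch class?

Cbb is pitch class 10; Bb is pitch class 10; A# is pitch class 10.
All spellings map to pitch class 10, so they are enharmonically equivalent.

Yes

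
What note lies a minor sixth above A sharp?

A sixth above A lands on the letter F.
A minor sixth spans 8 semitones, so A# moves to pitch class 6. On the letter F that is F#.

F#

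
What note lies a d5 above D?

A fifth above D lands on the letter A.
A diminished fifth spans 6 semitones, so D moves to pitch class 8. On the letter A that is Ab.

Ab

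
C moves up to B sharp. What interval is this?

Counting letters C–D–E–F–G–A–B gives a seventh.
C→B# = 12 semitones, 1 wider than the major seventh (11), so augmented.

augmented seventh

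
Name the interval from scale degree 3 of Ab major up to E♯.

augmented third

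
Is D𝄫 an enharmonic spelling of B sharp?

Dbb is pitch class 0; B# is pitch class 0.
All spellings map to pitch class 0, so they are enharmonically equivalent.

Yes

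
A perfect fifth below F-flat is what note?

Bbb

F down a perfect fifth is Bb, so the target letter is B.
From Fb, a perfect fifth is 7 semitones down: Bbb.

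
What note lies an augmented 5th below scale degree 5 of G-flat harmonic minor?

Gbb

Scale degree 5 of Gb harmonic minor is Db.
An augmented fifth (8 semitones) below Db lands on the letter G, giving Gbb.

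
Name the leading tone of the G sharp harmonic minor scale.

F##

Degree 7 takes the letter 6 steps above G, which is F.
In harmonic minor, degree 7 sits 11 semitones above the tonic. G# + 11 semitones is pitch class 7, spelled on F as F##.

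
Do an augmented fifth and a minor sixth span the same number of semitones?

Yes

An augmented fifth spans 8 semitones; a minor sixth spans 8.
They are enharmonically equivalent.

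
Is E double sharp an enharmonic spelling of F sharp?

Yes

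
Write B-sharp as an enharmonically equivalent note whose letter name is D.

B# is pitch class 0. The letter D alone is pitch class 2.
To reach pitch class 0 from D requires an offset of -2 semitones, i.e. double flat: Dbb.

Dbb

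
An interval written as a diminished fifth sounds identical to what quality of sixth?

doubly diminished

A diminished fifth spans 6 semitones.
A sixth spanning 6 semitones is doubly diminished (the major sixth is 9).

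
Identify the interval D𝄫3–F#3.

The letter names run D→F, a span of 2 letter steps, so the interval is some kind of third.
Dbb to F# is 6 semitones. A major third is 4, so 6 makes it doubly augmented.

doubly augmented third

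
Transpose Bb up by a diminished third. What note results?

Dbb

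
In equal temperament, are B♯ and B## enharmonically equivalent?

B# is pitch class 0; B## is pitch class 1.
The pitch classes differ (0 vs. 1), so they are not enharmonic equivalents.

No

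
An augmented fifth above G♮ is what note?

G up a perfect fifth is D, so the target letter is D.
From G, an augmented fifth is 8 semitones up: D#.

D#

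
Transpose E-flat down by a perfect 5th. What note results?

Ab

A fifth below E lands on the letter A.
A perfect fifth spans 7 semitones, so Eb moves to pitch class 8. On the letter A that is Ab.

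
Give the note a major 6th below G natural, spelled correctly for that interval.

A sixth below G lands on the letter B.
A major sixth spans 9 semitones, so G moves to pitch class 10. On the letter B that is Bb.

Bb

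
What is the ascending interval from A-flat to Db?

The letter names run A→D, a span of 3 letter steps, so the interval is some kind of fourth.
Ab to Db is 5 semitones. A perfect fourth is 5, so 5 makes it perfect.

perfect fourth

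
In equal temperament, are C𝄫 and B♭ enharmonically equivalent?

Yes

Cbb is pitch class 10; Bb is pitch class 10.
All spellings map to pitch class 10, so they are enharmonically equivalent.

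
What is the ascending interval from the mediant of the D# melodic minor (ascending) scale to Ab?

The mediant of D# melodic minor (ascending) is F#.
F# up to Ab: letters F→A make it a third; 2 semitones makes it diminished.

diminished third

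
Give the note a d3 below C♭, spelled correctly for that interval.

A

C down a major third is Ab, so the target letter is A.
From Cb, a diminished third is 2 semitones down: A.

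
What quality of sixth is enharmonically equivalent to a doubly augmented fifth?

A doubly augmented fifth spans 9 semitones.
A sixth spanning 9 semitones is major (the major sixth is 9).

major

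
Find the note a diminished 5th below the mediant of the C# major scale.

The mediant of C# major is E#.
A diminished fifth (6 semitones) below E# lands on the letter A, giving A##.

A##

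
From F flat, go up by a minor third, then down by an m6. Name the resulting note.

A minor third up from Fb is Abb (letter A, 3 semitones up).
A minor sixth down from Abb is Cb (letter C, 8 semitones down).

Cb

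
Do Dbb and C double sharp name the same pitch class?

Dbb is pitch class 0; C## is pitch class 2.
The pitch classes differ (0 vs. 2), so they are not enharmonic equivalents.

No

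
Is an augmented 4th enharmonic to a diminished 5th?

Yes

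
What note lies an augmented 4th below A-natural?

Eb

A down a perfect fourth is E, so the target letter is E.
From A, an augmented fourth is 6 semitones down: Eb.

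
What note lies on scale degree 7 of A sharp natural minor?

Degree 7 takes the letter 6 steps above A, which is G.
In natural minor, degree 7 sits 10 semitones above the tonic. A# + 10 semitones is pitch class 8, spelled on G as G#.

G#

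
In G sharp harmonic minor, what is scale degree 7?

The G# harmonic minor scale runs G# A# B C# D# E F##.
Degree 7 is F##.

F##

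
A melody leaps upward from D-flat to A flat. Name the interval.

perfect fifth

Counting letters D–E–F–G–A gives a fifth.
Db→Ab = 7 semitones, exactly the perfect fifth.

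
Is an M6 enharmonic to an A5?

A major sixth spans 9 semitones; an augmented fifth spans 8.
The spans differ, so they are not enharmonic equivalents.

No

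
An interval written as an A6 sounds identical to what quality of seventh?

minor

An augmented sixth spans 10 semitones.
A seventh spanning 10 semitones is minor (the major seventh is 11).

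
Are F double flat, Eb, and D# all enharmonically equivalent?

Fbb = pitch class 3 and Eb = pitch class 3 and D# = pitch class 3 — the same pitch class, so they are enharmonic equivalents.

Yes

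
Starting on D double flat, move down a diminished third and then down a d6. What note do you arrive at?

A diminished third down from Dbb is Bb (letter B, 2 semitones down).
A diminished sixth down from Bb is D# (letter D, 7 semitones down).

D#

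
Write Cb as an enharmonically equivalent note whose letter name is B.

Plain B sits at the same pitch as Cb, so on the letter B the same pitch needs a natural: B.

B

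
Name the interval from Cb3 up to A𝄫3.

Counting letters C–D–E–F–G–A gives a sixth.
Cb→Abb = 8 semitones, 1 narrower than the major sixth (9), so minor.

minor sixth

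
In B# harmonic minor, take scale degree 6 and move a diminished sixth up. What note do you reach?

Eb

Scale degree 6 of B# harmonic minor is G#.
A diminished sixth (7 semitones) above G# lands on the letter E, giving Eb.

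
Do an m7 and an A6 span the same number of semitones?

A minor seventh spans 10 semitones; an augmented sixth spans 10.
They are enharmonically equivalent.

Yes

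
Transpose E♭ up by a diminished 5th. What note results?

Bbb

A fifth above E lands on the letter B.
A diminished fifth spans 6 semitones, so Eb moves to pitch class 9. On the letter B that is Bbb.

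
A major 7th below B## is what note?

C##

B down a major seventh is C, so the target letter is C.
From B##, a major seventh is 11 semitones down: C##.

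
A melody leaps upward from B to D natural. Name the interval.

Counting letters B–C–D gives a third.
B→D = 3 semitones, 1 narrower than the major third (4), so minor.

minor third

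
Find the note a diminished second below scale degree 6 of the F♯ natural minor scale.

Scale degree 6 of F# natural minor is D.
A diminished second (0 semitones) below D lands on the letter C, giving C##.

C##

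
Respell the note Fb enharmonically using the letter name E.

Plain E sits at the same pitch as Fb, so on the letter E the same pitch needs a natural: E.

E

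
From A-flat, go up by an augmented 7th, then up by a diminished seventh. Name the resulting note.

F

An augmented seventh up from Ab is G# (letter G, 12 semitones up).
A diminished seventh up from G# is F (letter F, 9 semitones up).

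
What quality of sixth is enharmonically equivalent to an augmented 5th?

An augmented fifth spans 8 semitones.
A sixth spanning 8 semitones is minor (the major sixth is 9).

minor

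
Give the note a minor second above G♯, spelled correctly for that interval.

A second above G lands on the letter A.
A minor second spans 1 semitone, so G# moves to pitch class 9. On the letter A that is A.

A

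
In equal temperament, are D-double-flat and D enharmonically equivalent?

Dbb is pitch class 0; D is pitch class 2.
The pitch classes differ (0 vs. 2), so they are not enharmonic equivalents.

No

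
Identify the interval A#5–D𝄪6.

augmented fourth

Counting letters A–B–C–D gives a fourth.
A#→D## = 6 semitones, 1 wider than the perfect fourth (5), so augmented.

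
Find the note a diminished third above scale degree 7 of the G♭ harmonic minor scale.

Abb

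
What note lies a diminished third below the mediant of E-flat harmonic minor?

The mediant of Eb harmonic minor is Gb.
A diminished third (2 semitones) below Gb lands on the letter E, giving E.

E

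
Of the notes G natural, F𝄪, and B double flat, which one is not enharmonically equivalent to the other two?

Bbb

In 12-tone equal temperament, enharmonic equivalents share a pitch class. G is pitch class 7; F## is pitch class 7; Bbb is pitch class 9.
G and F## share pitch class 7, while Bbb is pitch class 9.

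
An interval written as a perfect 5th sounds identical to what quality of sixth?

A perfect fifth spans 7 semitones.
A sixth spanning 7 semitones is diminished (the major sixth is 9).

diminished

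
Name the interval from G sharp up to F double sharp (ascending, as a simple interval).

major seventh

Counting letters G–A–B–C–D–E–F gives a seventh.
G#→F## = 11 semitones, exactly the major seventh.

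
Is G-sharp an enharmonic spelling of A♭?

Yes

G# = pitch class 8 and Ab = pitch class 8 — the same pitch class, so they are enharmonic equivalents.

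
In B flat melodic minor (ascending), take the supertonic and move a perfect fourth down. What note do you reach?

G

The supertonic of Bb melodic minor (ascending) is C.
A perfect fourth (5 semitones) below C lands on the letter G, giving G.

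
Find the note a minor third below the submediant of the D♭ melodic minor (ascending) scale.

The submediant of Db melodic minor (ascending) is Bb.
A minor third (3 semitones) below Bb lands on the letter G, giving G.

G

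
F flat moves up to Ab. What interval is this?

major third

Counting letters F–G–A gives a third.
Fb→Ab = 4 semitones, exactly the major third.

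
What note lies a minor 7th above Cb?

C up a major seventh is B, so the target letter is B.
From Cb, a minor seventh is 10 semitones up: Bbb.

Bbb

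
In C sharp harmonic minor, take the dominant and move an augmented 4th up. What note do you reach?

C##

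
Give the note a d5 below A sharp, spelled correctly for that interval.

A down a perfect fifth is D, so the target letter is D.
From A#, a diminished fifth is 6 semitones down: D##.

D##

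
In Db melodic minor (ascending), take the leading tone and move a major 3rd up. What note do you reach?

E

The leading tone of Db melodic minor (ascending) is C.
A major third (4 semitones) above C lands on the letter E, giving E.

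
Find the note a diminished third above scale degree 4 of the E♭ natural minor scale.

Scale degree 4 of Eb natural minor is Ab.
A diminished third (2 semitones) above Ab lands on the letter C, giving Cbb.

Cbb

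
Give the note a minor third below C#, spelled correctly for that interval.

A#

C down a major third is Ab, so the target letter is A.
From C#, a minor third is 3 semitones down: A#.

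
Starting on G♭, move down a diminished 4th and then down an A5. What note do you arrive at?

A diminished fourth down from Gb is D (letter D, 4 semitones down).
An augmented fifth down from D is Gb (letter G, 8 semitones down).

Gb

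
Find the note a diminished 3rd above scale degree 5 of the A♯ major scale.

Scale degree 5 of A# major is E#.
A diminished third (2 semitones) above E# lands on the letter G, giving G.

G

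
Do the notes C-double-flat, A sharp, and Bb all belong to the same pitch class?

Yes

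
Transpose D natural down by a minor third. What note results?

A third below D lands on the letter B.
A minor third spans 3 semitones, so D moves to pitch class 11. On the letter B that is B.

B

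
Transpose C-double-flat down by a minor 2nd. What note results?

Bbb

C down a major second is Bb, so the target letter is B.
From Cbb, a minor second is 1 semitone down: Bbb.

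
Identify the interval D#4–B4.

The letter names run D→B, a span of 5 letter steps, so the interval is some kind of sixth.
D# to B is 8 semitones. A major sixth is 9, so 8 makes it minor.

minor sixth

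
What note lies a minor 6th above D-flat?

Bbb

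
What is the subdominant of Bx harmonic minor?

Degree 4 takes the letter 3 steps above B, which is E.
In harmonic minor, degree 4 sits 5 semitones above the tonic. B## + 5 semitones is pitch class 6, spelled on E as E##.

E##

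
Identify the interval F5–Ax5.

doubly augmented third

Counting letters F–G–A gives a third.
F→A## = 6 semitones, 2 wider than the major third (4), so doubly augmented.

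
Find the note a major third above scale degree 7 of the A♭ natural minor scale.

Bb

Scale degree 7 of Ab natural minor is Gb.
A major third (4 semitones) above Gb lands on the letter B, giving Bb.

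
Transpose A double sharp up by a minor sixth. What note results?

F##

A up a major sixth is F#, so the target letter is F.
From A##, a minor sixth is 8 semitones up: F##.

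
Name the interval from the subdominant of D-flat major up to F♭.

The subdominant of Db major is Gb.
Gb up to Fb: letters G→F make it a seventh; 10 semitones makes it minor.

minor seventh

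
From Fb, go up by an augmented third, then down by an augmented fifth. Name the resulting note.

Db

An augmented third up from Fb is A (letter A, 5 semitones up).
An augmented fifth down from A is Db (letter D, 8 semitones down).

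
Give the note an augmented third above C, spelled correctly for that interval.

C up a major third is E, so the target letter is E.
From C, an augmented third is 5 semitones up: E#.

E#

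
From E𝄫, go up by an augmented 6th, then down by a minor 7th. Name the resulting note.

An augmented sixth up from Ebb is C (letter C, 10 semitones up).
A minor seventh down from C is D (letter D, 10 semitones down).

D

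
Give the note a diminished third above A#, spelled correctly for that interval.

C

A third above A lands on the letter C.
A diminished third spans 2 semitones, so A# moves to pitch class 0. On the letter C that is C.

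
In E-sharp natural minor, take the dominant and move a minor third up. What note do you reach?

The dominant of E# natural minor is B#.
A minor third (3 semitones) above B# lands on the letter D, giving D#.

D#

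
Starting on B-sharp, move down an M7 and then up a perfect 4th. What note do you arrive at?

F#

A major seventh down from B# is C# (letter C, 11 semitones down).
A perfect fourth up from C# is F# (letter F, 5 semitones up).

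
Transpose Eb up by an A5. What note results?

A fifth above E lands on the letter B.
An augmented fifth spans 8 semitones, so Eb moves to pitch class 11. On the letter B that is B.

B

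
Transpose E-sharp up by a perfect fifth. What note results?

E up a perfect fifth is B, so the target letter is B.
From E#, a perfect fifth is 7 semitones up: B#.

B#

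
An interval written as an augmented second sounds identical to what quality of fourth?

doubly diminished

An augmented second spans 3 semitones.
A fourth spanning 3 semitones is doubly diminished (the perfect fourth is 5).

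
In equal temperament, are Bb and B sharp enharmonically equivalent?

No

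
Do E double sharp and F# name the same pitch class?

E## = pitch class 6 and F# = pitch class 6 — the same pitch class, so they are enharmonic equivalents.

Yes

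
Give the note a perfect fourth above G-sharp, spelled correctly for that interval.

A fourth above G lands on the letter C.
A perfect fourth spans 5 semitones, so G# moves to pitch class 1. On the letter C that is C#.

C#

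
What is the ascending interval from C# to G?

diminished fifth

The letter names run C→G, a span of 4 letter steps, so the interval is some kind of fifth.
C# to G is 6 semitones. A perfect fifth is 7, so 6 makes it diminished.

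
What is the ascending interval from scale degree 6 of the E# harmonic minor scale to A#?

Scale degree 6 of E# harmonic minor is C#.
C# up to A#: letters C→A make it a sixth; 9 semitones makes it major.

major sixth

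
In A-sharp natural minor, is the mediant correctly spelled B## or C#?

Each scale degree takes a distinct letter name. Degree 3 of a scale on A must use the letter C.
C# and B## are enharmonically the same pitch, but only C# uses the letter C, so it is the correct spelling here.

C#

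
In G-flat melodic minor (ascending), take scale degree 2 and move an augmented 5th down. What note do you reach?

Dbb

Scale degree 2 of Gb melodic minor (ascending) is Ab.
An augmented fifth (8 semitones) below Ab lands on the letter D, giving Dbb.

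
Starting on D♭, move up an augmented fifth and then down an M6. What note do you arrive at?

An augmented fifth up from Db is A (letter A, 8 semitones up).
A major sixth down from A is C (letter C, 9 semitones down).

C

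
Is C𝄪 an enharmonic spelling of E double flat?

C## = pitch class 2 and Ebb = pitch class 2 — the same pitch class, so they are enharmonic equivalents.

Yes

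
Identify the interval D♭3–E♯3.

doubly augmented second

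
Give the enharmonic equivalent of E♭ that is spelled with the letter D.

D#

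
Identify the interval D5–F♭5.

The letter names run D→F, a span of 2 letter steps, so the interval is some kind of third.
D to Fb is 2 semitones. A major third is 4, so 2 makes it diminished.

diminished third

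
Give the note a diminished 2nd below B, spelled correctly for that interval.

B down a major second is A, so the target letter is A.
From B, a diminished second is 0 semitones down: A##.

A##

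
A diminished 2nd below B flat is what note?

A#

B down a major second is A, so the target letter is A.
From Bb, a diminished second is 0 semitones down: A#.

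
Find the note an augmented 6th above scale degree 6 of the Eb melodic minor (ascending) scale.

A#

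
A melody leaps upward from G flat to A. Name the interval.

augmented second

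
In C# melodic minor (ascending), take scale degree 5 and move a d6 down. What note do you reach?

Scale degree 5 of C# melodic minor (ascending) is G#.
A diminished sixth (7 semitones) below G# lands on the letter B, giving B##.

B##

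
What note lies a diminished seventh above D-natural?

D up a major seventh is C#, so the target letter is C.
From D, a diminished seventh is 9 semitones up: Cb.

Cb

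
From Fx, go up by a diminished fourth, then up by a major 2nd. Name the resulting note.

C#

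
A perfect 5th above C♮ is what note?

C up a perfect fifth is G, so the target letter is G.
From C, a perfect fifth is 7 semitones up: G.

G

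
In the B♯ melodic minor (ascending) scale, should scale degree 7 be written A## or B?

Each scale degree takes a distinct letter name. Degree 7 of a scale on B must use the letter A.
A## and B are enharmonically the same pitch, but only A## uses the letter A, so it is the correct spelling here.

A##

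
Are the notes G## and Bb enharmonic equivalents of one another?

No

G## is pitch class 9; Bb is pitch class 10.
The pitch classes differ (9 vs. 10), so they are not enharmonic equivalents.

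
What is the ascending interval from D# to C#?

Counting letters D–E–F–G–A–B–C gives a seventh.
D#→C# = 10 semitones, 1 narrower than the major seventh (11), so minor.

minor seventh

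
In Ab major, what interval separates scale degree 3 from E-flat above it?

Scale degree 3 of Ab major is C.
C up to Eb: letters C→E make it a third; 3 semitones makes it minor.

minor third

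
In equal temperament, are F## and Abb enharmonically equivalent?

F## is pitch class 7; Abb is pitch class 7.
All spellings map to pitch class 7, so they are enharmonically equivalent.

Yes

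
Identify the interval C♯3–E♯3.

The letter names run C→E, a span of 2 letter steps, so the interval is some kind of third.
C# to E# is 4 semitones. A major third is 4, so 4 makes it major.

major third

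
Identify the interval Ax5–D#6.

Counting letters A–B–C–D gives a fourth.
A##→D# = 4 semitones, 1 narrower than the perfect fourth (5), so diminished.

diminished fourth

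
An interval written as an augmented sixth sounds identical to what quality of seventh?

An augmented sixth spans 10 semitones.
A seventh spanning 10 semitones is minor (the major seventh is 11).

minor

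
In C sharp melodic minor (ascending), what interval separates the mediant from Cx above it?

augmented sixth

The mediant of C# melodic minor (ascending) is E.
E up to C##: letters E→C make it a sixth; 10 semitones makes it augmented.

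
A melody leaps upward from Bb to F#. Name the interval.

augmented fifth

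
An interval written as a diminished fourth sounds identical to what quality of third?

major

A diminished fourth spans 4 semitones.
A third spanning 4 semitones is major (the major third is 4).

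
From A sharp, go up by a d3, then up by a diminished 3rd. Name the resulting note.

Ebb

A diminished third up from A# is C (letter C, 2 semitones up).
A diminished third up from C is Ebb (letter E, 2 semitones up).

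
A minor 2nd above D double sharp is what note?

E#

A second above D lands on the letter E.
A minor second spans 1 semitone, so D## moves to pitch class 5. On the letter E that is E#.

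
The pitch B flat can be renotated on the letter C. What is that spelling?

Cbb

Plain C sits 2 semitones above Bb, so on the letter C the same pitch needs a double flat: Cbb.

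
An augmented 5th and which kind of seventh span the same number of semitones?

An augmented fifth spans 8 semitones.
A seventh spanning 8 semitones is doubly diminished (the major seventh is 11).

doubly diminished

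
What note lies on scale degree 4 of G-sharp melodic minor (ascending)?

C#

Degree 4 takes the letter 3 steps above G, which is C.
In melodic minor (ascending), degree 4 sits 5 semitones above the tonic. G# + 5 semitones is pitch class 1, spelled on C as C#.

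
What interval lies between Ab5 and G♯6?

augmented seventh

Counting letters A–B–C–D–E–F–G gives a seventh.
Ab→G# = 12 semitones, 1 wider than the major seventh (11), so augmented.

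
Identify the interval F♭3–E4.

augmented seventh

Counting letters F–G–A–B–C–D–E gives a seventh.
Fb→E = 12 semitones, 1 wider than the major seventh (11), so augmented.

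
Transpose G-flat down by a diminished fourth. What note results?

D

A fourth below G lands on the letter D.
A diminished fourth spans 4 semitones, so Gb moves to pitch class 2. On the letter D that is D.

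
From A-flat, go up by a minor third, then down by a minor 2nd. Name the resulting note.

A minor third up from Ab is Cb (letter C, 3 semitones up).
A minor second down from Cb is Bb (letter B, 1 semitone down).

Bb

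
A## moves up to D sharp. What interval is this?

Counting letters A–B–C–D gives a fourth.
A##→D# = 4 semitones, 1 narrower than the perfect fourth (5), so diminished.

diminished fourth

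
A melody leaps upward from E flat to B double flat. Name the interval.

diminished fifth

The letter names run E→B, a span of 4 letter steps, so the interval is some kind of fifth.
Eb to Bbb is 6 semitones. A perfect fifth is 7, so 6 makes it diminished.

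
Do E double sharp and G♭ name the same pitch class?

E## = pitch class 6 and Gb = pitch class 6 — the same pitch class, so they are enharmonic equivalents.

Yes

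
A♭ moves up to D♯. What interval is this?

Counting letters A–B–C–D gives a fourth.
Ab→D# = 7 semitones, 2 wider than the perfect fourth (5), so doubly augmented.

doubly augmented fourth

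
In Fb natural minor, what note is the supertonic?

The Fb natural minor scale runs Fb Gb Abb Bbb Cb Dbb Ebb.
Degree 2 is Gb.

Gb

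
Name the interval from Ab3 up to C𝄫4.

diminished third

Counting letters A–B–C gives a third.
Ab→Cbb = 2 semitones, 2 narrower than the major third (4), so diminished.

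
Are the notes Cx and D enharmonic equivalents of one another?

Yes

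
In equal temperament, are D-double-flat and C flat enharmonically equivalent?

No

Two spellings are enharmonically equivalent only if they share a pitch class.
Here Dbb → 0, Cb → 11; 0 ≠ 11, so they are not.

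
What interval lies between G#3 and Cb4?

doubly diminished fourth

The letter names run G→C, a span of 3 letter steps, so the interval is some kind of fourth.
G# to Cb is 3 semitones. A perfect fourth is 5, so 3 makes it doubly diminished.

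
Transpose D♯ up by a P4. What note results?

D up a perfect fourth is G, so the target letter is G.
From D#, a perfect fourth is 5 semitones up: G#.

G#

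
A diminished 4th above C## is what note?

A fourth above C lands on the letter F.
A diminished fourth spans 4 semitones, so C## moves to pitch class 6. On the letter F that is F#.

F#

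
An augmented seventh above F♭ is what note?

A seventh above F lands on the letter E.
An augmented seventh spans 12 semitones, so Fb moves to pitch class 4. On the letter E that is E.

E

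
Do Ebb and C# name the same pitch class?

No

Ebb is pitch class 2; C# is pitch class 1.
The pitch classes differ (2 vs. 1), so they are not enharmonic equivalents.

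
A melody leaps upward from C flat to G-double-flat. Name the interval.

The letter names run C→G, a span of 4 letter steps, so the interval is some kind of fifth.
Cb to Gbb is 6 semitones. A perfect fifth is 7, so 6 makes it diminished.

diminished fifth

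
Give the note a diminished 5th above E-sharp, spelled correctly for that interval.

B

E up a perfect fifth is B, so the target letter is B.
From E#, a diminished fifth is 6 semitones up: B.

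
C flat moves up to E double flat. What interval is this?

minor third

Counting letters C–D–E gives a third.
Cb→Ebb = 3 semitones, 1 narrower than the major third (4), so minor.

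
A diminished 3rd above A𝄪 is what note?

C#

A third above A lands on the letter C.
A diminished third spans 2 semitones, so A## moves to pitch class 1. On the letter C that is C#.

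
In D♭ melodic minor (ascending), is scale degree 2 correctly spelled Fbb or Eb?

Each scale degree takes a distinct letter name. Degree 2 of a scale on D must use the letter E.
Eb and Fbb are enharmonically the same pitch, but only Eb uses the letter E, so it is the correct spelling here.

Eb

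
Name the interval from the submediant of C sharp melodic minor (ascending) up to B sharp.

The submediant of C# melodic minor (ascending) is A#.
A# up to B#: letters A→B make it a second; 2 semitones makes it major.

major second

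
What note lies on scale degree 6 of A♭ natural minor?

Fb

The Ab natural minor scale runs Ab Bb Cb Db Eb Fb Gb.
Degree 6 is Fb.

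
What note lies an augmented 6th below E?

Gb

E down a major sixth is G, so the target letter is G.
From E, an augmented sixth is 10 semitones down: Gb.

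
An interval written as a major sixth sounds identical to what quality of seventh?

A major sixth spans 9 semitones.
A seventh spanning 9 semitones is diminished (the major seventh is 11).

diminished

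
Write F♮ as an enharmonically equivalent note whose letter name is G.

F is pitch class 5. The letter G alone is pitch class 7.
To reach pitch class 5 from G requires an offset of -2 semitones, i.e. double flat: Gbb.

Gbb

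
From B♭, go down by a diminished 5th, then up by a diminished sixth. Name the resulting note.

Cb

A diminished fifth down from Bb is E (letter E, 6 semitones down).
A diminished sixth up from E is Cb (letter C, 7 semitones up).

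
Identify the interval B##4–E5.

doubly diminished fourth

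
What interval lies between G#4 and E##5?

The letter names run G→E, a span of 5 letter steps, so the interval is some kind of sixth.
G# to E## is 10 semitones. A major sixth is 9, so 10 makes it augmented.

augmented sixth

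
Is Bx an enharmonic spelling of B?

No

Two spellings are enharmonically equivalent only if they share a pitch class.
Here B## → 1, B → 11; 1 ≠ 11, so they are not.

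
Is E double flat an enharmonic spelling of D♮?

Yes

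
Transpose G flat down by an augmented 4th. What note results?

Dbb

A fourth below G lands on the letter D.
An augmented fourth spans 6 semitones, so Gb moves to pitch class 0. On the letter D that is Dbb.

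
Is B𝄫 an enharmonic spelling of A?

Bbb = pitch class 9 and A = pitch class 9 — the same pitch class, so they are enharmonic equivalents.

Yes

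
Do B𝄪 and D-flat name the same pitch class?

B## = pitch class 1 and Db = pitch class 1 — the same pitch class, so they are enharmonic equivalents.

Yes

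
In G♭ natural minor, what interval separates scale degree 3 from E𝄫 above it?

perfect fourth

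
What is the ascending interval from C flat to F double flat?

Counting letters C–D–E–F gives a fourth.
Cb→Fbb = 4 semitones, 1 narrower than the perfect fourth (5), so diminished.

diminished fourth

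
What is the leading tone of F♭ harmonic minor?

Eb

The Fb harmonic minor scale runs Fb Gb Abb Bbb Cb Dbb Eb.
Degree 7 is Eb.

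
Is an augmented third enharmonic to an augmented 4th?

No

An augmented third spans 5 semitones; an augmented fourth spans 6.
The spans differ, so they are not enharmonic equivalents.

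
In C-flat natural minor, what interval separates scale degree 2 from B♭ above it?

major sixth

Scale degree 2 of Cb natural minor is Db.
Db up to Bb: letters D→B make it a sixth; 9 semitones makes it major.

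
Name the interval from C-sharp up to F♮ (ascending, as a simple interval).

diminished fourth

Counting letters C–D–E–F gives a fourth.
C#→F = 4 semitones, 1 narrower than the perfect fourth (5), so diminished.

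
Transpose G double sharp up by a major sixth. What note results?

G up a major sixth is E, so the target letter is E.
From G##, a major sixth is 9 semitones up: E##.

E##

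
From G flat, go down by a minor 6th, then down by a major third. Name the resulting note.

Gb

A minor sixth down from Gb is Bb (letter B, 8 semitones down).
A major third down from Bb is Gb (letter G, 4 semitones down).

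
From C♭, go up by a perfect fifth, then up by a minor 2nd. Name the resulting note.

A perfect fifth up from Cb is Gb (letter G, 7 semitones up).
A minor second up from Gb is Abb (letter A, 1 semitone up).

Abb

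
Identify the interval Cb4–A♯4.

doubly augmented sixth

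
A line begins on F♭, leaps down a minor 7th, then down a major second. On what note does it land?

A minor seventh down from Fb is Gb (letter G, 10 semitones down).
A major second down from Gb is Fb (letter F, 2 semitones down).

Fb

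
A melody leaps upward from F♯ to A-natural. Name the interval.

minor third

Counting letters F–G–A gives a third.
F#→A = 3 semitones, 1 narrower than the major third (4), so minor.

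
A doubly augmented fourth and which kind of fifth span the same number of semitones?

A doubly augmented fourth spans 7 semitones.
A fifth spanning 7 semitones is perfect (the perfect fifth is 7).

perfect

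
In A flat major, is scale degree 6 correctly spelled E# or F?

Each scale degree takes a distinct letter name. Degree 6 of a scale on A must use the letter F.
F and E# are enharmonically the same pitch, but only F uses the letter F, so it is the correct spelling here.

F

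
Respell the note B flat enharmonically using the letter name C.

Cbb

Plain C sits 2 semitones above Bb, so on the letter C the same pitch needs a double flat: Cbb.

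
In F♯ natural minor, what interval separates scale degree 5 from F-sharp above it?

Scale degree 5 of F# natural minor is C#.
C# up to F#: letters C→F make it a fourth; 5 semitones makes it perfect.

perfect fourth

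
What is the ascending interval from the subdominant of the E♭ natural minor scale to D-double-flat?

diminished fourth

The subdominant of Eb natural minor is Ab.
Ab up to Dbb: letters A→D make it a fourth; 4 semitones makes it diminished.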